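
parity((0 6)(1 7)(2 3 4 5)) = odd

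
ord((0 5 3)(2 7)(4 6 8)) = 6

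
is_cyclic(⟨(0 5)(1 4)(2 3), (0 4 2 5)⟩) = no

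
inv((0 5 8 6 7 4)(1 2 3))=(0 4 7 6 8 5)(1 3 2)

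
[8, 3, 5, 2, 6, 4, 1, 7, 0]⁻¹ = [8, 6, 3, 1, 5, 2, 4, 7, 0]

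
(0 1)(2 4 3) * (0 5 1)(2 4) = (1 5)(3 4)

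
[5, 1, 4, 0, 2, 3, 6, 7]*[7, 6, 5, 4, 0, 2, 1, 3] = [2, 6, 0, 7, 5, 4, 1, 3]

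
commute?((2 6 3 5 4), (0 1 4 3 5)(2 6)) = no:(2 6 3 5 4)*(0 1 4 3 5)(2 6) = (0 1 4 6 5 3), (0 1 4 3 5)(2 6)*(2 6 3 5 4) = (0 1 2 3 4 5)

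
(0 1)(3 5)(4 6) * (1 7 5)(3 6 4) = (0 7 5 6 3 1)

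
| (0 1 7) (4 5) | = 6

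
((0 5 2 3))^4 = ()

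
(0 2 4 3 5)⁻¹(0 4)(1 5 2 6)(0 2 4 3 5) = (0 4 6 1)(2 3)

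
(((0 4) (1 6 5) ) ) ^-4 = (1 5 6) 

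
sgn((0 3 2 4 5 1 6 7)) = -1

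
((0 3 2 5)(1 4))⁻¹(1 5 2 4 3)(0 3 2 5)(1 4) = (0 5 1 2 4)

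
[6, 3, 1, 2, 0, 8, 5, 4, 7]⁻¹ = [4, 2, 3, 1, 7, 6, 0, 8, 5]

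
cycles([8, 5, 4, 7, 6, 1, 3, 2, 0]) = (0 8)(1 5)(2 4 6 3 7)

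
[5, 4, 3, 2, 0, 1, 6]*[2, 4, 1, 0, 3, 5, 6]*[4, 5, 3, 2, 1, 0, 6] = [0, 2, 4, 5, 3, 1, 6]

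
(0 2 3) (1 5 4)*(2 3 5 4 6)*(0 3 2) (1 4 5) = (0 2 1 5 6) 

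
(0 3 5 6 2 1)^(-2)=(0 2 5)(1 6 3)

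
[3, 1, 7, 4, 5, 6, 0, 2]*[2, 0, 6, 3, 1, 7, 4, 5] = [3, 0, 5, 1, 7, 4, 2, 6] 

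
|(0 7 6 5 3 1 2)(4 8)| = 14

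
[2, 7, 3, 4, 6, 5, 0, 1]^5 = [0, 7, 2, 3, 4, 5, 6, 1]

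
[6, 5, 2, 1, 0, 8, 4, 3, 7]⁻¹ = [4, 3, 2, 7, 6, 1, 0, 8, 5]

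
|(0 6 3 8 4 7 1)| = 7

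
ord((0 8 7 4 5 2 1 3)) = 8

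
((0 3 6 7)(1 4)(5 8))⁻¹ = (0 7 6 3)(1 4)(5 8)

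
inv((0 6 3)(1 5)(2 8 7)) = (0 3 6)(1 5)(2 7 8)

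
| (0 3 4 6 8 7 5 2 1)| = 9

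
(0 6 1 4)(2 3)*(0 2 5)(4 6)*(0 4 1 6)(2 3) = (0 1)(3 5 4)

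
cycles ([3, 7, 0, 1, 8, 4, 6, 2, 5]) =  (0 3 1 7 2)(4 8 5)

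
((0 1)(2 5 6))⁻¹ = (0 1)(2 6 5)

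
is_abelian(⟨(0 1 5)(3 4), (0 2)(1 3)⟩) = no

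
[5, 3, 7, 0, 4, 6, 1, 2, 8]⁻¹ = [3, 6, 7, 1, 4, 0, 5, 2, 8]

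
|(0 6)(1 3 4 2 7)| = 10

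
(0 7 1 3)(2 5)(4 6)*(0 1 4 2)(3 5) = (0 7 4 6 2 3 1 5)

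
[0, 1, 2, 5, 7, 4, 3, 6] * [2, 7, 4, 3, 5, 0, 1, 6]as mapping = [0→2, 1→7, 2→4, 3→0, 4→6, 5→5, 6→3, 7→1]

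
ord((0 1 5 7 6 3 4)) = 7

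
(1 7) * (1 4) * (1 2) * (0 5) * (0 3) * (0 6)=(0 5 3 6)(1 7 4 2)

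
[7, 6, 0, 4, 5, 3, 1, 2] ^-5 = [7, 6, 0, 4, 5, 3, 1, 2] 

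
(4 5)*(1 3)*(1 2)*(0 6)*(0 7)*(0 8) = (0 6 7 8)(1 3 2)(4 5)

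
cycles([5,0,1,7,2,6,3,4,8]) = (0 5 6 3 7 4 2 1)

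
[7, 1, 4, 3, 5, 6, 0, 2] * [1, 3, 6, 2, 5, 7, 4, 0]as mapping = [0→0, 1→3, 2→5, 3→2, 4→7, 5→4, 6→1, 7→6]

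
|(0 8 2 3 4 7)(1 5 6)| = 6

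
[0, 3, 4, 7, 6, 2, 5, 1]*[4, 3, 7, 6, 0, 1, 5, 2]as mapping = [0→4, 1→6, 2→0, 3→2, 4→5, 5→7, 6→1, 7→3]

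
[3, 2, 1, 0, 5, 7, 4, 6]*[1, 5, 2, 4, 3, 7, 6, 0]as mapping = [0→4, 1→2, 2→5, 3→1, 4→7, 5→0, 6→3, 7→6]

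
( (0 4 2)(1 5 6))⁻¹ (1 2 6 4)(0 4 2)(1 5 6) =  (0 1 2 5)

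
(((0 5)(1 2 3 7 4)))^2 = (1 3 4 2 7)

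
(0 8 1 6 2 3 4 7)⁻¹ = (0 7 4 3 2 6 1 8)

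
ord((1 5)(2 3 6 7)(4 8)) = 4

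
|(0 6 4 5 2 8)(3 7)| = 6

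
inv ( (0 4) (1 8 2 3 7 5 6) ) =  (0 4) (1 6 5 7 3 2 8) 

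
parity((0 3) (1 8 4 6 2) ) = odd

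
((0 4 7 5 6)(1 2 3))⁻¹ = (0 6 5 7 4)(1 3 2)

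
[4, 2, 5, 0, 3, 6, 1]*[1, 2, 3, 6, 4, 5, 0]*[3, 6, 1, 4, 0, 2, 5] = [0, 4, 2, 6, 5, 3, 1]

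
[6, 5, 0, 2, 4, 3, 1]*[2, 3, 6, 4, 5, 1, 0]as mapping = [0→0, 1→1, 2→2, 3→6, 4→5, 5→4, 6→3]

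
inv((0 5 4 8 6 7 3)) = (0 3 7 6 8 4 5)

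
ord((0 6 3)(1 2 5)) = 3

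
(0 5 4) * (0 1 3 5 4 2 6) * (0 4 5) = (0 5 2 6 4 1 3)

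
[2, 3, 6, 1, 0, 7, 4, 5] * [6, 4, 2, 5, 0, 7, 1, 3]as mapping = [0→2, 1→5, 2→1, 3→4, 4→6, 5→3, 6→0, 7→7]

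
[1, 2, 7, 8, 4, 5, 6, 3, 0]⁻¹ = [8, 0, 1, 7, 4, 5, 6, 2, 3]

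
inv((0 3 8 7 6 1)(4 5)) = (0 1 6 7 8 3)(4 5)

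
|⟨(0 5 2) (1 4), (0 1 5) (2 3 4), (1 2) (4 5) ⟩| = 720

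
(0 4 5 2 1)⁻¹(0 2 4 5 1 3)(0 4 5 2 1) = (0 3 4 1 5 2)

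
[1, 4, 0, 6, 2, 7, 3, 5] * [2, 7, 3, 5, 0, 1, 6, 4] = [7, 0, 2, 6, 3, 4, 5, 1]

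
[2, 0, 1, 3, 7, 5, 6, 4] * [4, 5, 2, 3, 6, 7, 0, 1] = [2, 4, 5, 3, 1, 7, 0, 6]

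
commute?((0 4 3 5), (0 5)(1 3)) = no:(0 4 3 5) * (0 5)(1 3) = (0 4 1 3), (0 5)(1 3) * (0 4 3 5) = (1 5 4 3)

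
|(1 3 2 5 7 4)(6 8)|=6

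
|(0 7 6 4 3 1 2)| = 7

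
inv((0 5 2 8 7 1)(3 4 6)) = (0 1 7 8 2 5)(3 6 4)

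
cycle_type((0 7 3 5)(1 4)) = 2.4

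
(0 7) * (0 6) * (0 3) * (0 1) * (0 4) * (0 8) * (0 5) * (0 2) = (0 7 6 3 1 4 8 5 2)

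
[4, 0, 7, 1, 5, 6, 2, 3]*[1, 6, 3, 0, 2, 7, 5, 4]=[2, 1, 4, 6, 7, 5, 3, 0] 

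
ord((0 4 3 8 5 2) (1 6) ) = 6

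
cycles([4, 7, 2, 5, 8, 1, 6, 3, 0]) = (0 4 8)(1 7 3 5)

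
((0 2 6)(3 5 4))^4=(0 2 6)(3 5 4)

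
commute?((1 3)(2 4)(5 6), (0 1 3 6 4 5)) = no:(1 3)(2 4)(5 6) * (0 1 3 6 4 5) = (0 1 6)(2 5 4), (0 1 3 6 4 5) * (1 3)(2 4)(5 6) = (0 3 5)(2 4 6)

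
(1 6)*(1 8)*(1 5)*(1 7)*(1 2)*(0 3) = (0 3)(1 6 8 5 7 2)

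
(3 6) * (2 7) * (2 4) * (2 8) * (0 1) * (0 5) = (0 1 5)(2 7 4 8)(3 6)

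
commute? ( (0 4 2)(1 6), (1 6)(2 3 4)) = no: (0 4 2)(1 6)*(1 6)(2 3 4) = (0 2)(3 4), (1 6)(2 3 4)*(0 4 2)(1 6) = (0 4)(2 3)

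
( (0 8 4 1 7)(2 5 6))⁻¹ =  (0 7 1 4 8)(2 6 5)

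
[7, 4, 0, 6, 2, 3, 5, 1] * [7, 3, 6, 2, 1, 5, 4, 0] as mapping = [0→0, 1→1, 2→7, 3→4, 4→6, 5→2, 6→5, 7→3] 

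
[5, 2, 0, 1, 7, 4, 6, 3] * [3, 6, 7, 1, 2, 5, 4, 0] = [5, 7, 3, 6, 0, 2, 4, 1]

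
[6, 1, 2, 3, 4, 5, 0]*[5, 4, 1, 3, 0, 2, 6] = [6, 4, 1, 3, 0, 2, 5]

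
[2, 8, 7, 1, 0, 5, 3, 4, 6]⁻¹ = [4, 3, 0, 6, 7, 5, 8, 2, 1]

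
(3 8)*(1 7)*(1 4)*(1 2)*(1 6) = (1 7 4 2 6)(3 8)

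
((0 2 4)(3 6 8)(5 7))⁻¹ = (0 4 2)(3 8 6)(5 7)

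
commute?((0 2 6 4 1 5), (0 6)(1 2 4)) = no:(0 2 6 4 1 5) * (0 6)(1 2 4) = (0 4 2)(1 5 6), (0 6)(1 2 4) * (0 2 6 4 1 5) = (0 4 5)(1 6 2)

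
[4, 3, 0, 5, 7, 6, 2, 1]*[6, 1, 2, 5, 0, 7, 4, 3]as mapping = [0→0, 1→5, 2→6, 3→7, 4→3, 5→4, 6→2, 7→1]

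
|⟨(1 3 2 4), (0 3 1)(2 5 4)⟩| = 24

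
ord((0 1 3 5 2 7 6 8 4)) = 9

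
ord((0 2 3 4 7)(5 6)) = 10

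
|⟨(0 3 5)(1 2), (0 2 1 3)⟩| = 120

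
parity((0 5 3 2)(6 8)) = even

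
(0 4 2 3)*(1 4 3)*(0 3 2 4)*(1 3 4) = (0 2 3 4 1)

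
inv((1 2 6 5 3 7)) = (1 7 3 5 6 2)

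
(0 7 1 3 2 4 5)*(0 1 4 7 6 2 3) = (0 6 2 7 4 5 1) 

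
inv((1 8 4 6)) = (1 6 4 8)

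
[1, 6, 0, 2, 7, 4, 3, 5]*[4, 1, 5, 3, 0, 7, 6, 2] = [1, 6, 4, 5, 2, 0, 3, 7]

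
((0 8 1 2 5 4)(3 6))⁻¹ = (0 4 5 2 1 8)(3 6)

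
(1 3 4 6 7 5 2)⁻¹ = (1 2 5 7 6 4 3)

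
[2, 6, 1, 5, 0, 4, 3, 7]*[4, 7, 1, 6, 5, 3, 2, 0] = [1, 2, 7, 3, 4, 5, 6, 0]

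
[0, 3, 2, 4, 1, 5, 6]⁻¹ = [0, 4, 2, 1, 3, 5, 6]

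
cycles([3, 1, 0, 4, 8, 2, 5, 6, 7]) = (0 3 4 8 7 6 5 2)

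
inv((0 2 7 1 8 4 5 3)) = (0 3 5 4 8 1 7 2)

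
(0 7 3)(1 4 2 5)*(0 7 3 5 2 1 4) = (0 3 7 5 4 1)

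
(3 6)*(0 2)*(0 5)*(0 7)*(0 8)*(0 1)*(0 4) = (0 2 5 7 8 1 4)(3 6)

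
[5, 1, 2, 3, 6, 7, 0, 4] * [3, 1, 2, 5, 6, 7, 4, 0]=[7, 1, 2, 5, 4, 0, 3, 6]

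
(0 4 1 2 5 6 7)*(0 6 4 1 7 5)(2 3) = (0 1 3 2)(4 7 6 5)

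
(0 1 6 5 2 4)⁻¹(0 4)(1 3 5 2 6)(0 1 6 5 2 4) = (0 1)(2 4 5 6 3)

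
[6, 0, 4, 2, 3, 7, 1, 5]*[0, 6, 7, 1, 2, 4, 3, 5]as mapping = [0→3, 1→0, 2→2, 3→7, 4→1, 5→5, 6→6, 7→4]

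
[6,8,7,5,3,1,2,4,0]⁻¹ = [8,5,6,4,7,3,0,2,1]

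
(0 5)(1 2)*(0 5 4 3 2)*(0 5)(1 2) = (0 4 3 1 5)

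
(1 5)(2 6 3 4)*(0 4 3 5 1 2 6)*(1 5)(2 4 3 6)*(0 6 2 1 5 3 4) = (0 4 1 3 2 6 5)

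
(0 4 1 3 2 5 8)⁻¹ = (0 8 5 2 3 1 4)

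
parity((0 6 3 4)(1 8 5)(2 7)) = even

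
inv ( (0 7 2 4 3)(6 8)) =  (0 3 4 2 7)(6 8)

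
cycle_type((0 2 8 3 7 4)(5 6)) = 2.6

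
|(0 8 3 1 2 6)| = 6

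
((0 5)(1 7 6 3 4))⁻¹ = (0 5)(1 4 3 6 7)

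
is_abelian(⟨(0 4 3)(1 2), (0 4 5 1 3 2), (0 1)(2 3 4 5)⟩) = no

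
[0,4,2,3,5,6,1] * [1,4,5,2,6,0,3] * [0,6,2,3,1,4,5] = [6,5,4,2,0,3,1]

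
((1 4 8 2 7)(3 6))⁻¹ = (1 7 2 8 4)(3 6)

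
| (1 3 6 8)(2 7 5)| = 12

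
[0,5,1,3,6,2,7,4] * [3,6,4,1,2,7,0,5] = [3,7,6,1,0,4,5,2]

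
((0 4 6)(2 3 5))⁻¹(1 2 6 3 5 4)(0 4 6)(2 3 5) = (0 5 2 6 1 3)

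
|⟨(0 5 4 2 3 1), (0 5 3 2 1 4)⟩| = 720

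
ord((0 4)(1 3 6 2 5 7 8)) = 14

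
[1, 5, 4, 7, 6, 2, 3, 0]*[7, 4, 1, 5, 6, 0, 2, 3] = [4, 0, 6, 3, 2, 1, 5, 7]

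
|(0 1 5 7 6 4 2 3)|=8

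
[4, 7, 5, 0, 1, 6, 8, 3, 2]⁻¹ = [3, 4, 8, 7, 0, 2, 5, 1, 6]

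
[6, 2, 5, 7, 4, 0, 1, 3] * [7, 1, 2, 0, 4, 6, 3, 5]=[3, 2, 6, 5, 4, 7, 1, 0]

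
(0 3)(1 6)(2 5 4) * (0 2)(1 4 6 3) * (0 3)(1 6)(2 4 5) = (0 6 5 1)(3 4)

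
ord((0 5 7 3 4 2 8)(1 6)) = 14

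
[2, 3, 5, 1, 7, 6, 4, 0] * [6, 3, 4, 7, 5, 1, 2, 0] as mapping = [0→4, 1→7, 2→1, 3→3, 4→0, 5→2, 6→5, 7→6] 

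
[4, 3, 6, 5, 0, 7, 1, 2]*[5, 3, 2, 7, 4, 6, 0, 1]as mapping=[0→4, 1→7, 2→0, 3→6, 4→5, 5→1, 6→3, 7→2]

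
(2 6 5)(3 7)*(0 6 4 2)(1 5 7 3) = (0 6 7 1 5)(2 4)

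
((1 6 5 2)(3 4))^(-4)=()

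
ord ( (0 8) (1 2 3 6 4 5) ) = 6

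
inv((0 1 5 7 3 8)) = (0 8 3 7 5 1)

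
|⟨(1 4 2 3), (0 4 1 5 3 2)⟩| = 48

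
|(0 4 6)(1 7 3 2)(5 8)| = 12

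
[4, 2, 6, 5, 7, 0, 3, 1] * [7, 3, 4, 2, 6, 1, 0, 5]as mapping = [0→6, 1→4, 2→0, 3→1, 4→5, 5→7, 6→2, 7→3]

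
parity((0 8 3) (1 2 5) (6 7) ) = odd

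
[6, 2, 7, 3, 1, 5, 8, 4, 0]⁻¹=[8, 4, 1, 3, 7, 5, 0, 2, 6]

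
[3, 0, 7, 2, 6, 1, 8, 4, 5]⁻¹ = [1, 5, 3, 0, 7, 8, 4, 2, 6]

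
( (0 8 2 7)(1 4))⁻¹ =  (0 7 2 8)(1 4)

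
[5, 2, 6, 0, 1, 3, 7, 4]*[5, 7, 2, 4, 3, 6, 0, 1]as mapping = [0→6, 1→2, 2→0, 3→5, 4→7, 5→4, 6→1, 7→3]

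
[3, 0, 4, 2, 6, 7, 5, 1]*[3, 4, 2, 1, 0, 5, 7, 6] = [1, 3, 0, 2, 7, 6, 5, 4] 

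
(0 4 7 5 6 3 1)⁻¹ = (0 1 3 6 5 7 4)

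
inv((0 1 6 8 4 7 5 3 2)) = (0 2 3 5 7 4 8 6 1)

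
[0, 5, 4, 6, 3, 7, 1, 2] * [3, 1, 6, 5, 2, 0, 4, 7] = [3, 0, 2, 4, 5, 7, 1, 6]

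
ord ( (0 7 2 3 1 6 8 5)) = 8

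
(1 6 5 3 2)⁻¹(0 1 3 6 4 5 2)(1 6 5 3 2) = (0 6 2 5 4 3 1)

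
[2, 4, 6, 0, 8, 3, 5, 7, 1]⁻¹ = [3, 8, 0, 5, 1, 6, 2, 7, 4]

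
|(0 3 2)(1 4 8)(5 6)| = 6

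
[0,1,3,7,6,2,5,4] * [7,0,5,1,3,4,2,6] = [7,0,1,6,2,5,4,3]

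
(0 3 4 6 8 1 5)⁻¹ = (0 5 1 8 6 4 3)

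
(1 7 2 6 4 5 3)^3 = (1 6 3 2 5 7 4)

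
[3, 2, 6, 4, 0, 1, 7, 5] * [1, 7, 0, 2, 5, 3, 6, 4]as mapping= [0→2, 1→0, 2→6, 3→5, 4→1, 5→7, 6→4, 7→3]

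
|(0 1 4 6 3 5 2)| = 7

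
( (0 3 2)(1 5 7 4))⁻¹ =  (0 2 3)(1 4 7 5)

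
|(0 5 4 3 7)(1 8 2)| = 15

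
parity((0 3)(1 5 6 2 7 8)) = even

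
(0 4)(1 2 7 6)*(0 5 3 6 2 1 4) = (2 7)(3 6 4 5)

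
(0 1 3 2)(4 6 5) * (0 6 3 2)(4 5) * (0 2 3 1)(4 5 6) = (1 3 2 4)(5 6)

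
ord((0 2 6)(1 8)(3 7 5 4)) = 12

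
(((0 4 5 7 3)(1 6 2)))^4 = (0 3 7 5 4)(1 6 2)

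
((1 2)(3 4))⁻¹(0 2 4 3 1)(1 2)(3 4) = (0 1 3 4 2)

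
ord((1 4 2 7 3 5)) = 6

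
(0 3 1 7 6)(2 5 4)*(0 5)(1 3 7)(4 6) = (0 7 4 2)(5 6)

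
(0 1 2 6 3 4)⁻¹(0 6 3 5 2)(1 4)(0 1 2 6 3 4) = (0 2)(1 3 4 5 6)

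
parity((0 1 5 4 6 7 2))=even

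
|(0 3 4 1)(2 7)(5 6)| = 4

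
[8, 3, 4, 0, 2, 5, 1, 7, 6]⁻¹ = [3, 6, 4, 1, 2, 5, 8, 7, 0]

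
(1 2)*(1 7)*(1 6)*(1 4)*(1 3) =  (1 2 7 6 4 3)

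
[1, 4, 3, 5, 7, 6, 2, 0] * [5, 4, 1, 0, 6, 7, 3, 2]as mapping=[0→4, 1→6, 2→0, 3→7, 4→2, 5→3, 6→1, 7→5]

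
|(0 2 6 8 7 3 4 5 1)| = 9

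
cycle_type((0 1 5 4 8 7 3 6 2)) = 9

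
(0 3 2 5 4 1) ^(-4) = (0 2 4) (1 3 5) 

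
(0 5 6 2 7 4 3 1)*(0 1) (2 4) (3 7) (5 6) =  (0 6 4 7 2 3) 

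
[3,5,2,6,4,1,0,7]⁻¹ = [6,5,2,0,4,1,3,7]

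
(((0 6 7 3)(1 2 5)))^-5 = (0 3 7 6)(1 2 5)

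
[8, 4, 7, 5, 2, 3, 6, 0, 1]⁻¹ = [7, 8, 4, 5, 1, 3, 6, 2, 0]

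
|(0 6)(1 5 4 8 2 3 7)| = 14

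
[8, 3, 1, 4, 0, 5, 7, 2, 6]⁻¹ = [4, 2, 7, 1, 3, 5, 8, 6, 0]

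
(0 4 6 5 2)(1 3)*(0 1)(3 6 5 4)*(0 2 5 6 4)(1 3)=(0 1 4 6)(2 3)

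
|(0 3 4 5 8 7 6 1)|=8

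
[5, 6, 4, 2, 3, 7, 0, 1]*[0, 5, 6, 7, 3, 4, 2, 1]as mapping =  [0→4, 1→2, 2→3, 3→6, 4→7, 5→1, 6→0, 7→5]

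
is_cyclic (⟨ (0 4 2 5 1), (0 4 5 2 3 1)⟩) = no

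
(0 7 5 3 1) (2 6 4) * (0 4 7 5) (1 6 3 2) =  (0 5 2 3 6 7) (1 4) 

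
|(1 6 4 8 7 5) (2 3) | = 6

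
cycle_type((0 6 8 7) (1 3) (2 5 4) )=2.3.4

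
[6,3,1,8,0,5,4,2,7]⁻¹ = [4,2,7,1,6,5,0,8,3]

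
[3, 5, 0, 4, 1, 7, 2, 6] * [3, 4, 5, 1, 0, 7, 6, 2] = [1, 7, 3, 0, 4, 2, 5, 6]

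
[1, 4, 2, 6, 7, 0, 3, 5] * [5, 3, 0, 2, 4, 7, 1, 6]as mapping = [0→3, 1→4, 2→0, 3→1, 4→6, 5→5, 6→2, 7→7]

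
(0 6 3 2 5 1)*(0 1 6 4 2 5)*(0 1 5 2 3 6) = (0 4 3 2 1 5)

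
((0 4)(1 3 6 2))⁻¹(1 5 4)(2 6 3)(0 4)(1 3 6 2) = (0 3 5)(1 2 6)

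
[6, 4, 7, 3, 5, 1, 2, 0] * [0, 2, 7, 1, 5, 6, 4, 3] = [4, 5, 3, 1, 6, 2, 7, 0]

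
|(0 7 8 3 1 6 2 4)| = 8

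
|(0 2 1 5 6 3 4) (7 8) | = 14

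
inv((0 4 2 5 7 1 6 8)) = (0 8 6 1 7 5 2 4)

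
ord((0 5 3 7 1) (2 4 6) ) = 15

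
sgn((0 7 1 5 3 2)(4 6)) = 1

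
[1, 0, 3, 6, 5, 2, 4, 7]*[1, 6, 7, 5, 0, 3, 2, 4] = [6, 1, 5, 2, 3, 7, 0, 4]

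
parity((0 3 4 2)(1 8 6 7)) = even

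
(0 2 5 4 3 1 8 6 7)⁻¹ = (0 7 6 8 1 3 4 5 2)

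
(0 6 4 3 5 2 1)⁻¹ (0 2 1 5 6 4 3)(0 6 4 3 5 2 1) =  (0 2 4 3 5 6 1)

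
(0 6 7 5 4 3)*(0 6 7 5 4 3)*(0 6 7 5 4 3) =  (0 5)(3 7)(4 6)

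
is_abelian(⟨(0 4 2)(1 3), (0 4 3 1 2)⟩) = no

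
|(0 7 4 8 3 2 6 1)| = 8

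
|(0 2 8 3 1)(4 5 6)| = 15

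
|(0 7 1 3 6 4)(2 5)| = 6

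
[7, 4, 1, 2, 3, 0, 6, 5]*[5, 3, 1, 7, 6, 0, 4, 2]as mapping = [0→2, 1→6, 2→3, 3→1, 4→7, 5→5, 6→4, 7→0]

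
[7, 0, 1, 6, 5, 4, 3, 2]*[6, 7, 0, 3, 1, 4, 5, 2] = [2, 6, 7, 5, 4, 1, 3, 0]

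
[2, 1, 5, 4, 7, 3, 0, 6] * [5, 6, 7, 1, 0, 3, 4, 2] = [7, 6, 3, 0, 2, 1, 5, 4]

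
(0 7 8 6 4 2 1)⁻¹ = (0 1 2 4 6 8 7)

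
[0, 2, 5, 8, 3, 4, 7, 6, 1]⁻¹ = [0, 8, 1, 4, 5, 2, 7, 6, 3]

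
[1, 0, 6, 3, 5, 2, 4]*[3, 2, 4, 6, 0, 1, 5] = [2, 3, 5, 6, 1, 4, 0]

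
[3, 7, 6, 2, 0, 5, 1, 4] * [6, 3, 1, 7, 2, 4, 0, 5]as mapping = [0→7, 1→5, 2→0, 3→1, 4→6, 5→4, 6→3, 7→2]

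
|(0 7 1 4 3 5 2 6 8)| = 9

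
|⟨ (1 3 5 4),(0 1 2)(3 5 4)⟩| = 120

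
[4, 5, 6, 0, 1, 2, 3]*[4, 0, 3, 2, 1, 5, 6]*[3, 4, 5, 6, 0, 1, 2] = [4, 1, 2, 0, 3, 6, 5]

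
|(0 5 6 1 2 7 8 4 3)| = 9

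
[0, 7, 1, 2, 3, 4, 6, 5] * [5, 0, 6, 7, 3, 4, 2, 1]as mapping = [0→5, 1→1, 2→0, 3→6, 4→7, 5→3, 6→2, 7→4]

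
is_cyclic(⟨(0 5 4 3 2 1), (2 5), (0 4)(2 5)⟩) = no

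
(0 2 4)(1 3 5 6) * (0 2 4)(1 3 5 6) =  (0 4 2)(1 5)(3 6)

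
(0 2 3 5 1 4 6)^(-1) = (0 6 4 1 5 3 2)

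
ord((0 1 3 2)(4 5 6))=12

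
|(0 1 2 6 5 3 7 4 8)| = 9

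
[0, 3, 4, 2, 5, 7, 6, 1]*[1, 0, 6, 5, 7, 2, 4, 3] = [1, 5, 7, 6, 2, 3, 4, 0]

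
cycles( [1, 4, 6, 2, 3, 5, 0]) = (0 1 4 3 2 6)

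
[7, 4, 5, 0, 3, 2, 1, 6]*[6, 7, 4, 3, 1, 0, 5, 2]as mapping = [0→2, 1→1, 2→0, 3→6, 4→3, 5→4, 6→7, 7→5]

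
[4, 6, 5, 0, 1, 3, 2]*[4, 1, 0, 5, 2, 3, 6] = [2, 6, 3, 4, 1, 5, 0]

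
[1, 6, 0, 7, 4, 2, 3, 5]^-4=[3, 7, 6, 2, 4, 1, 5, 0]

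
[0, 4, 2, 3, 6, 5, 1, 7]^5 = [0, 6, 2, 3, 1, 5, 4, 7]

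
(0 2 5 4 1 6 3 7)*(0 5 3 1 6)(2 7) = (0 7 5 4 6 1)(2 3)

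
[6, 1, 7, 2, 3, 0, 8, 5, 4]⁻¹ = [5, 1, 3, 4, 8, 7, 0, 2, 6]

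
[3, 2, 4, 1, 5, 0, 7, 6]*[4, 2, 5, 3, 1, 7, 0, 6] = [3, 5, 1, 2, 7, 4, 6, 0]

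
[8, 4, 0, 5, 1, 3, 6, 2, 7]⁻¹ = [2, 4, 7, 5, 1, 3, 6, 8, 0]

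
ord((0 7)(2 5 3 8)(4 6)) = 4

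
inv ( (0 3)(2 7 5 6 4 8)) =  (0 3)(2 8 4 6 5 7)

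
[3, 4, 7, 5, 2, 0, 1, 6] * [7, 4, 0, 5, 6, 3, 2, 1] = [5, 6, 1, 3, 0, 7, 4, 2]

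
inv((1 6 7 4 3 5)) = (1 5 3 4 7 6)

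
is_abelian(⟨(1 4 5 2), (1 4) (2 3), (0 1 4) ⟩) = no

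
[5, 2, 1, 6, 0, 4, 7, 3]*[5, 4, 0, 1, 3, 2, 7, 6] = [2, 0, 4, 7, 5, 3, 6, 1]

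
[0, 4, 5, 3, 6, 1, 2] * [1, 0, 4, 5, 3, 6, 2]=[1, 3, 6, 5, 2, 0, 4]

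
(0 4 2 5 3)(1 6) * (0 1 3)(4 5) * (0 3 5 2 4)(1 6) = (0 2)(3 6 5)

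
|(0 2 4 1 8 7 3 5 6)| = 9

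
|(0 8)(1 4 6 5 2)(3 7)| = 10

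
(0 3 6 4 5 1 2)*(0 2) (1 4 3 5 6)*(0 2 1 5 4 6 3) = (0 4 3 5 6) (1 2) 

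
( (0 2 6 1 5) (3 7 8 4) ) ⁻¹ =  (0 5 1 6 2) (3 4 8 7) 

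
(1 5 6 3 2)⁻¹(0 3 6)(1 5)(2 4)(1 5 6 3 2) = (0 2 3)(1 4)(5 6)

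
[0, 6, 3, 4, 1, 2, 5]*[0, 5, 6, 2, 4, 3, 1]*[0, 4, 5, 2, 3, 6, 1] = [0, 4, 5, 3, 6, 1, 2]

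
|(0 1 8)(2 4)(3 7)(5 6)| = 6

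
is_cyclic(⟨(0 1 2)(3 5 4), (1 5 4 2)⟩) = no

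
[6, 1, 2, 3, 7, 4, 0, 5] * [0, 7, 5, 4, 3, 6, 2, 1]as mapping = [0→2, 1→7, 2→5, 3→4, 4→1, 5→3, 6→0, 7→6]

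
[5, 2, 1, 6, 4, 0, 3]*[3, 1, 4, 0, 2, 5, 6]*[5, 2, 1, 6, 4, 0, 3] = [0, 4, 2, 3, 1, 6, 5] 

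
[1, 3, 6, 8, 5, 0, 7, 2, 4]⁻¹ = [5, 0, 7, 1, 8, 4, 2, 6, 3]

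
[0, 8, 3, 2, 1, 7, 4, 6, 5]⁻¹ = [0, 4, 3, 2, 6, 8, 7, 5, 1]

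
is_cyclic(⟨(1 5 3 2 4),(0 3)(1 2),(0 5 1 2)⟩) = no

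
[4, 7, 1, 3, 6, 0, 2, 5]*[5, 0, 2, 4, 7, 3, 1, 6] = [7, 6, 0, 4, 1, 5, 2, 3]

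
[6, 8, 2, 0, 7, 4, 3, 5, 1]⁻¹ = [3, 8, 2, 6, 5, 7, 0, 4, 1]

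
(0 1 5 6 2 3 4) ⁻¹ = (0 4 3 2 6 5 1) 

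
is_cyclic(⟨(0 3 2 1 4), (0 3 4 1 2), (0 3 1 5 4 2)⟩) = no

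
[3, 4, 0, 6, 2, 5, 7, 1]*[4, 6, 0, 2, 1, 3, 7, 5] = [2, 1, 4, 7, 0, 3, 5, 6]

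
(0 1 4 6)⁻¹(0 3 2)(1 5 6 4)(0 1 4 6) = (0 6 4 5)(1 3 2)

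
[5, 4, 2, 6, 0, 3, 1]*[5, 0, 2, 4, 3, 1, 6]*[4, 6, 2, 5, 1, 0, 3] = [6, 5, 2, 3, 0, 1, 4]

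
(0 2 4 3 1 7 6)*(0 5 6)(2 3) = (0 3 1 7)(2 4)(5 6)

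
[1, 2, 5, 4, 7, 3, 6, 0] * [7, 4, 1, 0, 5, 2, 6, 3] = [4, 1, 2, 5, 3, 0, 6, 7]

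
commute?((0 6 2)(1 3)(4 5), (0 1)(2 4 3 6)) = no:(0 6 2)(1 3)(4 5)*(0 1)(2 4 3 6) = (0 2 1 6 4 5 3), (0 1)(2 4 3 6)*(0 6 2)(1 3)(4 5) = (0 3 2 5 4 1 6)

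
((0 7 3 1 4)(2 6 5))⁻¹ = (0 4 1 3 7)(2 5 6)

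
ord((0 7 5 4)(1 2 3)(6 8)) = 12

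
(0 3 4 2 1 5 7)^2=(0 4 1 7 3 2 5)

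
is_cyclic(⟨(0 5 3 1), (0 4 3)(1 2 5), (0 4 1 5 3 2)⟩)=no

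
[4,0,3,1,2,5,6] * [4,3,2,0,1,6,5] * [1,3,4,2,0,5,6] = [3,0,1,2,4,6,5]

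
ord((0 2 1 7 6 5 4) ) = 7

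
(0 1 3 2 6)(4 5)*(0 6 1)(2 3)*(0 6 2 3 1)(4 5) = (0 6 2)(1 3)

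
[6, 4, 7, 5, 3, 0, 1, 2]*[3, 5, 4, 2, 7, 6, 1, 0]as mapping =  [0→1, 1→7, 2→0, 3→6, 4→2, 5→3, 6→5, 7→4]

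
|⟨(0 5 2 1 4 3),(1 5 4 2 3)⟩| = 720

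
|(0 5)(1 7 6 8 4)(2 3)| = 10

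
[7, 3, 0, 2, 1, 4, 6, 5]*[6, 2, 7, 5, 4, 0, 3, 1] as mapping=[0→1, 1→5, 2→6, 3→7, 4→2, 5→4, 6→3, 7→0] 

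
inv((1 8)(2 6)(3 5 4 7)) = (1 8)(2 6)(3 7 4 5)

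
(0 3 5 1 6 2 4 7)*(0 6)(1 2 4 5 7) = (0 3 7 6 4 1)(2 5)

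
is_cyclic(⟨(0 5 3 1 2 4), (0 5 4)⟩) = no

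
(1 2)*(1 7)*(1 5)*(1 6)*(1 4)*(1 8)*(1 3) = (1 2 7 5 6 4 8 3)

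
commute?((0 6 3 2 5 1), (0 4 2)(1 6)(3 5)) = no:(0 6 3 2 5 1) * (0 4 2)(1 6)(3 5) = (0 1 4 2 3)(5 6), (0 4 2)(1 6)(3 5) * (0 6 3 2 5 1) = (0 4 5 2 6)(1 3)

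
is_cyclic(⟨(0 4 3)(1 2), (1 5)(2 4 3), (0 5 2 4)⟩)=no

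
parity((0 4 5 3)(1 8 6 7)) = even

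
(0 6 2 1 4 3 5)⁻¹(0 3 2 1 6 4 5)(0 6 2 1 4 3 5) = (0 6 5 1 4 2 3)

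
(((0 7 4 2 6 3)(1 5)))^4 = (0 6 4)(2 7 3)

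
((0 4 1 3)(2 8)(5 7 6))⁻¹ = (0 3 1 4)(2 8)(5 6 7)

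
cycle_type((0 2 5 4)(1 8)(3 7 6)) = 2.3.4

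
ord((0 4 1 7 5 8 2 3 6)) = 9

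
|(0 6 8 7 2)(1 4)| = 10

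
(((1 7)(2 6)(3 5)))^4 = ()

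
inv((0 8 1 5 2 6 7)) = (0 7 6 2 5 1 8)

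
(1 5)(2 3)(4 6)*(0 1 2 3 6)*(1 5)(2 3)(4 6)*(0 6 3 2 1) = (0 5 2 4 6 3 1)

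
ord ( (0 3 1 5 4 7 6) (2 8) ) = 14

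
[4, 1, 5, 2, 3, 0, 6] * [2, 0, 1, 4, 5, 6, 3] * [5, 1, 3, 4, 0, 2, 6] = [2, 5, 6, 1, 0, 3, 4]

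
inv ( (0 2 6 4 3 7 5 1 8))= (0 8 1 5 7 3 4 6 2)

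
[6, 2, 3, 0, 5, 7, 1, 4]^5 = [0, 1, 2, 3, 7, 4, 6, 5]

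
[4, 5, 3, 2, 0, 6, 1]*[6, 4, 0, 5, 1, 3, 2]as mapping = [0→1, 1→3, 2→5, 3→0, 4→6, 5→2, 6→4]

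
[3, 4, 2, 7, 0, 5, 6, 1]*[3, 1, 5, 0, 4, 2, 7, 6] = [0, 4, 5, 6, 3, 2, 7, 1]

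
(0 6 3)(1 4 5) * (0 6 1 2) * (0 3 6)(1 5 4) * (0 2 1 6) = (0 5 1 6)(2 3)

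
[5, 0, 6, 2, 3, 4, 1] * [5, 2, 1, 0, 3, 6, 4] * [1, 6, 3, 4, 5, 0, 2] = [2, 0, 5, 6, 1, 4, 3]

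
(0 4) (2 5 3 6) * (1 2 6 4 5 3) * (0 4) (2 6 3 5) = (0 2 5 1 6 3) 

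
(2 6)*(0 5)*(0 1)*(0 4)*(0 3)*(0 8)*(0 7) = (0 5 1 4 3 8 7)(2 6)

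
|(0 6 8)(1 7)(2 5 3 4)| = 12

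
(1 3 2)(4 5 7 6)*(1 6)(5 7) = (1 3 2 6 4 7)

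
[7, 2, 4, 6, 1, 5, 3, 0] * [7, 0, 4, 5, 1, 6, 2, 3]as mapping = [0→3, 1→4, 2→1, 3→2, 4→0, 5→6, 6→5, 7→7]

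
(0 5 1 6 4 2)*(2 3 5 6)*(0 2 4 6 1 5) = (0 1 4 3)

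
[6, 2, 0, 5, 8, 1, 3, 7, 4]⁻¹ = [2, 5, 1, 6, 8, 3, 0, 7, 4]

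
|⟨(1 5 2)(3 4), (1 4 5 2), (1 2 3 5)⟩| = 120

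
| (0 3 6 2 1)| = 5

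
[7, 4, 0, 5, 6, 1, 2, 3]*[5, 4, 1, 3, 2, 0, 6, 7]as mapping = [0→7, 1→2, 2→5, 3→0, 4→6, 5→4, 6→1, 7→3]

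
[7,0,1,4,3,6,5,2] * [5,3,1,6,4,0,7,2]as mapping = [0→2,1→5,2→3,3→4,4→6,5→7,6→0,7→1]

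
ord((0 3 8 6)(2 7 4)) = 12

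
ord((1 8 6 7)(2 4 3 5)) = 4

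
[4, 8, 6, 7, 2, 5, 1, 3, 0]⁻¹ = [8, 6, 4, 7, 0, 5, 2, 3, 1]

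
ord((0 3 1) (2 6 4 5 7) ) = 15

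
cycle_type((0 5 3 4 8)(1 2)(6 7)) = 2^2.5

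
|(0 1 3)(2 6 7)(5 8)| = 6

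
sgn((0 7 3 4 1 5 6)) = 1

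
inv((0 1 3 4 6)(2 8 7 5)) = (0 6 4 3 1)(2 5 7 8)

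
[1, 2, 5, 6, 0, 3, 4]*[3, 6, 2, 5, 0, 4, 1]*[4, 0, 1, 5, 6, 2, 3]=[3, 1, 6, 0, 5, 2, 4]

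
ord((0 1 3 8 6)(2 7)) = 10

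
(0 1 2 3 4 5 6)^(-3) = (0 4 1 5 2 6 3)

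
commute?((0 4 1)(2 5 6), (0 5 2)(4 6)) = no:(0 4 1)(2 5 6) * (0 5 2)(4 6) = (0 6)(1 5 4), (0 5 2)(4 6) * (0 4 1)(2 5 6) = (0 6 1)(2 4)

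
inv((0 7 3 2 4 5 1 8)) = (0 8 1 5 4 2 3 7)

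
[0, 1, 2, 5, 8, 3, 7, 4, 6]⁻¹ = [0, 1, 2, 5, 7, 3, 8, 6, 4]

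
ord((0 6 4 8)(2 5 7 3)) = 4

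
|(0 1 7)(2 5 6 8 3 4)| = 6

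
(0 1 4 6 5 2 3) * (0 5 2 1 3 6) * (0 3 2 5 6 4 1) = (0 2 4 3 6 5)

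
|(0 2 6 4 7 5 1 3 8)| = 9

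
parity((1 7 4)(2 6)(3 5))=even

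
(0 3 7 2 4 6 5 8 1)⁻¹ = (0 1 8 5 6 4 2 7 3)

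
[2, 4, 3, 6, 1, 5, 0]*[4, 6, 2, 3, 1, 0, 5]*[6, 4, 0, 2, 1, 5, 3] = [0, 4, 2, 5, 3, 6, 1]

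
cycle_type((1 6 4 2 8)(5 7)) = 2.5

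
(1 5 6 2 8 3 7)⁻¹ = (1 7 3 8 2 6 5)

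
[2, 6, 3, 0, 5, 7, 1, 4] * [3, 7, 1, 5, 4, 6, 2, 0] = [1, 2, 5, 3, 6, 0, 7, 4]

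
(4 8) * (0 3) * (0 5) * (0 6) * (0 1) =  (0 3 5 6 1)(4 8)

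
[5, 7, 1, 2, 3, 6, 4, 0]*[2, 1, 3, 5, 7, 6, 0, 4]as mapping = [0→6, 1→4, 2→1, 3→3, 4→5, 5→0, 6→7, 7→2]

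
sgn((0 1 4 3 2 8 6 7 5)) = 1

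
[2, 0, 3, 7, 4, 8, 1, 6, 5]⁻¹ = [1, 6, 0, 2, 4, 8, 7, 3, 5]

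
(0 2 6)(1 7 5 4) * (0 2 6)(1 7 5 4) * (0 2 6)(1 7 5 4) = (1 4 5 7)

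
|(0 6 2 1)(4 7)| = 4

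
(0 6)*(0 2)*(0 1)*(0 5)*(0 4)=(0 6 2 1 5 4)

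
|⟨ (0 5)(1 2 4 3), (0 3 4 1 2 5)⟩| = 720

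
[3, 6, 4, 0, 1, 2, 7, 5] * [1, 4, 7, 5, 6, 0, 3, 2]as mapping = [0→5, 1→3, 2→6, 3→1, 4→4, 5→7, 6→2, 7→0]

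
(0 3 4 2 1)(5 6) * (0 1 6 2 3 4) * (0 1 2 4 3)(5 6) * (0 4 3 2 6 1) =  (0 2 5 3)(1 6)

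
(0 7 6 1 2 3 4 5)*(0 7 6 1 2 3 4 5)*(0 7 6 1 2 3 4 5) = (0 1 4 7 2 5 6 3)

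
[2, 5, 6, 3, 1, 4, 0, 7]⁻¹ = [6, 4, 0, 3, 5, 1, 2, 7]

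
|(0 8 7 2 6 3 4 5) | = 8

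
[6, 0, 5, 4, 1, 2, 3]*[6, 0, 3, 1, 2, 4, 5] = [5, 6, 4, 2, 0, 3, 1]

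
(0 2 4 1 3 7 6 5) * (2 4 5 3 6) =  (0 4 1 6 3 7 2 5) 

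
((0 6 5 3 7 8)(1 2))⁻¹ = (0 8 7 3 5 6)(1 2)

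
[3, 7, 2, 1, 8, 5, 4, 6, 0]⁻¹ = [8, 3, 2, 0, 6, 5, 7, 1, 4]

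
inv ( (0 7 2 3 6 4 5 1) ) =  (0 1 5 4 6 3 2 7) 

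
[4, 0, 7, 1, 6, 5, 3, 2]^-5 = [0, 1, 7, 3, 4, 5, 6, 2]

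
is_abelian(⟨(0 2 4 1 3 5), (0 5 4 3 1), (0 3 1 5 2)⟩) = no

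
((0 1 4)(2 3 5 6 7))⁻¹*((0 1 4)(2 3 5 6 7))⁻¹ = (0 1 4)(2 6 3 7 5)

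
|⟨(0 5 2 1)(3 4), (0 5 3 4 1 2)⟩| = 720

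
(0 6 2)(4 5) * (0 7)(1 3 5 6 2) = (0 2 7)(1 3 5 4 6)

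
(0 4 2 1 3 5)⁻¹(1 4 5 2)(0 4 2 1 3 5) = (0 1 3 2)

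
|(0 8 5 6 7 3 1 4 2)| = 9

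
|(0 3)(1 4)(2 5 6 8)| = 4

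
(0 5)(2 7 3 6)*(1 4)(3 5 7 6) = (0 7 5)(1 4)(2 6)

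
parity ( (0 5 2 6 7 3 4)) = even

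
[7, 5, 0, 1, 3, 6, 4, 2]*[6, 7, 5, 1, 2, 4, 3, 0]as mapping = [0→0, 1→4, 2→6, 3→7, 4→1, 5→3, 6→2, 7→5]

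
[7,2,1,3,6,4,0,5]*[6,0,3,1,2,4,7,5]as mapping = [0→5,1→3,2→0,3→1,4→7,5→2,6→6,7→4]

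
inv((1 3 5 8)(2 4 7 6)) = (1 8 5 3)(2 6 7 4)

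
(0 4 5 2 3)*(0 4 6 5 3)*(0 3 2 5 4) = (0 6 4 2 3) 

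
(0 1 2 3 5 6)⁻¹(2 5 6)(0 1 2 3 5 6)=(0 3 6)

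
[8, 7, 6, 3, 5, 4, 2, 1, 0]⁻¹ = [8, 7, 6, 3, 5, 4, 2, 1, 0]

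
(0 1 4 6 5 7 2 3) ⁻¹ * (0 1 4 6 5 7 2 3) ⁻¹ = (0 2 5 4) (1 3 7 6) 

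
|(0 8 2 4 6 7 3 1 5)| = 9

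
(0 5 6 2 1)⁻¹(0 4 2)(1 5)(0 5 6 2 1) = (0 6)(1 5 4)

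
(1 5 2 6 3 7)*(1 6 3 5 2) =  (1 2 3 7 6 5)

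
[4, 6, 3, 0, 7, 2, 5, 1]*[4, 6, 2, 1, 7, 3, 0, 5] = [7, 0, 1, 4, 5, 2, 3, 6]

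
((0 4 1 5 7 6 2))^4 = (0 7 4 6 1 2 5)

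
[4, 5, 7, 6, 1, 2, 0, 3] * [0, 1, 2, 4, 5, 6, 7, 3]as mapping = [0→5, 1→6, 2→3, 3→7, 4→1, 5→2, 6→0, 7→4]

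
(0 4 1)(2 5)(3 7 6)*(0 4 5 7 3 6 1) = (0 5 2 7 1 4)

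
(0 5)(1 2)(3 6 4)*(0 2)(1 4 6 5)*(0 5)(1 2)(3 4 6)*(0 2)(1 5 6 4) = (1 6 3 2 4)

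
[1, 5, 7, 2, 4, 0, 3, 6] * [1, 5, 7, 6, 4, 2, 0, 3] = [5, 2, 3, 7, 4, 1, 6, 0]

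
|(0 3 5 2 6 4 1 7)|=8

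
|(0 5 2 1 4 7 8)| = 7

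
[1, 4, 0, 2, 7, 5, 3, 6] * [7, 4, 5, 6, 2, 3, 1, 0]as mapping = [0→4, 1→2, 2→7, 3→5, 4→0, 5→3, 6→6, 7→1]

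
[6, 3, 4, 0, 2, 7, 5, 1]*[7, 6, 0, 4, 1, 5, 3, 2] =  [3, 4, 1, 7, 0, 2, 5, 6]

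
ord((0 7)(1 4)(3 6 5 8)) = 4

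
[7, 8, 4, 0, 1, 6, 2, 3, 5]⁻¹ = [3, 4, 6, 7, 2, 8, 5, 0, 1]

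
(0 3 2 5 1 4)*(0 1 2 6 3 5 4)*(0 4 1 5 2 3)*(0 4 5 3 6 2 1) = (0 1 5 6 4 3 2)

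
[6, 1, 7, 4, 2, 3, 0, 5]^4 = [0, 1, 4, 5, 3, 7, 6, 2]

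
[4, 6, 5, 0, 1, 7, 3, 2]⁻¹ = [3, 4, 7, 6, 0, 2, 1, 5]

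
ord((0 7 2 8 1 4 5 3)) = 8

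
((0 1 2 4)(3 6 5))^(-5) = (0 4 2 1)(3 6 5)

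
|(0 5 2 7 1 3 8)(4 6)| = 14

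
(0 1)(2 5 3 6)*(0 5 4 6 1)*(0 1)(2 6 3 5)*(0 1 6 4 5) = (0 6 4 3 1 2 5)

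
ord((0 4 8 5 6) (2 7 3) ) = 15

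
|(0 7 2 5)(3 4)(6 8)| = 4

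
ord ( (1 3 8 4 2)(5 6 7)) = 15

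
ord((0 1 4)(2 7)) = 6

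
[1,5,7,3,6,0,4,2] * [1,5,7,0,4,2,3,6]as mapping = [0→5,1→2,2→6,3→0,4→3,5→1,6→4,7→7]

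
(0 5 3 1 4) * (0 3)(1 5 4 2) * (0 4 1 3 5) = (0 1 2 3)(4 5)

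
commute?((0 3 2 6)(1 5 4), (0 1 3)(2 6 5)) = no:(0 3 2 6)(1 5 4) * (0 1 3)(2 6 5) = (1 2 5 4 3 6), (0 1 3)(2 6 5) * (0 3 2 6)(1 5 4) = (0 5 6 4 1 2)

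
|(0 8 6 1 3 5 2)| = 7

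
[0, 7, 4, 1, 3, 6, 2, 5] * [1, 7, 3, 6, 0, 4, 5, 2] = [1, 2, 0, 7, 6, 5, 3, 4]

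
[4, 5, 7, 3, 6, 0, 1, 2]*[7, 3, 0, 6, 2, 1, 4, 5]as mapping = [0→2, 1→1, 2→5, 3→6, 4→4, 5→7, 6→3, 7→0]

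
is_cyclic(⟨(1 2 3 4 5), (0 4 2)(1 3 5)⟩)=no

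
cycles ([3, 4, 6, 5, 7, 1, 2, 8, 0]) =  (0 3 5 1 4 7 8)(2 6)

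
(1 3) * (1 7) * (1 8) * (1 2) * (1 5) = (1 3 7 8 2 5)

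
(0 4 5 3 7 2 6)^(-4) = (0 3 6 5 2 4 7)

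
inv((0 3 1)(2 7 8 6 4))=(0 1 3)(2 4 6 8 7)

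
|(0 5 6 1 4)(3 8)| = 10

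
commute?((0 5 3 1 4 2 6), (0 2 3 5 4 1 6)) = no:(0 5 3 1 4 2 6) * (0 2 3 5 4 1 6) = (0 4 3 6 2), (0 2 3 5 4 1 6) * (0 5 3 1 4 2 6) = (0 6 5 2 1)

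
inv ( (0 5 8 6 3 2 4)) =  (0 4 2 3 6 8 5)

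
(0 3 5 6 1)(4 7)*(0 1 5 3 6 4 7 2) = (0 6 5 4 2)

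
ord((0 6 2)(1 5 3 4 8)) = 15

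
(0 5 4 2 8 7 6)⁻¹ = (0 6 7 8 2 4 5)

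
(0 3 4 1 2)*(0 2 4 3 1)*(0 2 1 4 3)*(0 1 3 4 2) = (0 2 3 1 4)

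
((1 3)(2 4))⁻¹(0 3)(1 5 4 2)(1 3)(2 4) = (0 1)(2 4 3 5)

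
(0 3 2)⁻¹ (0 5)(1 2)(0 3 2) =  (0 1)(3 5)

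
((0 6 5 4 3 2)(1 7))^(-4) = (0 5 3)(2 6 4)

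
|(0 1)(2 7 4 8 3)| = 10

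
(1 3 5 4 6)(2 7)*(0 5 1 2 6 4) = (0 5)(1 3)(2 7 6)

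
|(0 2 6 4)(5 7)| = 4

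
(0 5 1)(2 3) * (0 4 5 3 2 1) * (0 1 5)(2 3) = (0 2 3 5 1 4)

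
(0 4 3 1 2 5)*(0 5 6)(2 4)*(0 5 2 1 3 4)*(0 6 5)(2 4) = (0 1 6)(2 5 4)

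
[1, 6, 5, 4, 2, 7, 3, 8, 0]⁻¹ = [8, 0, 4, 6, 3, 2, 1, 5, 7]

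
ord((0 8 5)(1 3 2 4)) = 12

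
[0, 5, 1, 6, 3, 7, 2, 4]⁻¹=[0, 2, 6, 4, 7, 1, 3, 5]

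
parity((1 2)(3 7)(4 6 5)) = even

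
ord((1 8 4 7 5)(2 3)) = 10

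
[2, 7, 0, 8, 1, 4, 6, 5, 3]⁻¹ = [2, 4, 0, 8, 5, 7, 6, 1, 3]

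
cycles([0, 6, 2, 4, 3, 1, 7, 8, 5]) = (1 6 7 8 5)(3 4)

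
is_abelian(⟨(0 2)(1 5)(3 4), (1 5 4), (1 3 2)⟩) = no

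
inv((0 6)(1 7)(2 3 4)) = (0 6)(1 7)(2 4 3)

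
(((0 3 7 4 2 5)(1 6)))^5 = (0 5 2 4 7 3)(1 6)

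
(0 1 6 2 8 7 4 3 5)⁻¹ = (0 5 3 4 7 8 2 6 1)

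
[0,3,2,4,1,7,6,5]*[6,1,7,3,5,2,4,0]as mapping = [0→6,1→3,2→7,3→5,4→1,5→0,6→4,7→2]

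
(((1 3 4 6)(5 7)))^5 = (1 3 4 6)(5 7)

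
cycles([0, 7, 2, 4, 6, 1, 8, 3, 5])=(1 7 3 4 6 8 5)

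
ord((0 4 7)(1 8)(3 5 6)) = 6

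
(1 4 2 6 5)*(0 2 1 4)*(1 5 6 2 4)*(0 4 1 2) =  (0 1 4 5 2)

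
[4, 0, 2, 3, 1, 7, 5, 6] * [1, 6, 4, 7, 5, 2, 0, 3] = [5, 1, 4, 7, 6, 3, 2, 0]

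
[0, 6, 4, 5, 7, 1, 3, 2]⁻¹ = [0, 5, 7, 6, 2, 3, 1, 4]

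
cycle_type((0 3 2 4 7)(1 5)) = 2.5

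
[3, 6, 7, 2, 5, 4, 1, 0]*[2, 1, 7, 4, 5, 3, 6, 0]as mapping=[0→4, 1→6, 2→0, 3→7, 4→3, 5→5, 6→1, 7→2]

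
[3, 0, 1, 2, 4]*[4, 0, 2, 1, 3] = [1, 4, 0, 2, 3]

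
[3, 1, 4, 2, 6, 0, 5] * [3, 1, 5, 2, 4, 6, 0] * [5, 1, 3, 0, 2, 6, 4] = [3, 1, 2, 6, 5, 0, 4]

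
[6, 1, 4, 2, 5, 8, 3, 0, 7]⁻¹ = [7, 1, 3, 6, 2, 4, 0, 8, 5]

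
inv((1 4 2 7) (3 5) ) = (1 7 2 4) (3 5) 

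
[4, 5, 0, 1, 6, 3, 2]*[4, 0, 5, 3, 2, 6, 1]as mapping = [0→2, 1→6, 2→4, 3→0, 4→1, 5→3, 6→5]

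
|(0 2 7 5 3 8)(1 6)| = 6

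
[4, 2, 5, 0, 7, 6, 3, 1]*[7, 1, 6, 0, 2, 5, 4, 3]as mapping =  [0→2, 1→6, 2→5, 3→7, 4→3, 5→4, 6→0, 7→1]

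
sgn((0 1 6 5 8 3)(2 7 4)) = -1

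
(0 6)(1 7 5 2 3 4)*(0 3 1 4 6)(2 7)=(1 2)(3 6)(5 7)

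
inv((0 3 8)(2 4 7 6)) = (0 8 3)(2 6 7 4)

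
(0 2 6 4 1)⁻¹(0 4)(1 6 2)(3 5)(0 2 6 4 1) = (0 4 6)(1 2)(3 5)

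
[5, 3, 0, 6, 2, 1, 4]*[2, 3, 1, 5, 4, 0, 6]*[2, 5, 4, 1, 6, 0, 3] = [2, 0, 4, 3, 5, 1, 6]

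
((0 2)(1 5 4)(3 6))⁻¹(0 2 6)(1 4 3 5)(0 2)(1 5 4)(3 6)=(0 3 2)(1 6 4 5)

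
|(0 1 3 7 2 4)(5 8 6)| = 6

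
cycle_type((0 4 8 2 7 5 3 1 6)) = 9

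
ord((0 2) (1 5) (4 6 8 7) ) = 4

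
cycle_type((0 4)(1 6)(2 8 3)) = 2^2.3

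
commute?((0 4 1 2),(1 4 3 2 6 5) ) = no:(0 4 1 2) * (1 4 3 2 6 5) = (0 3 2) (1 6 5),(1 4 3 2 6 5) * (0 4 1 2) = (0 4 3) (2 6 5) 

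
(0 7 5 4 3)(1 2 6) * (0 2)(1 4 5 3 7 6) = (0 6 4 7 3 2 1)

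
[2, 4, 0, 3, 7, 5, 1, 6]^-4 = [0, 1, 2, 3, 4, 5, 6, 7]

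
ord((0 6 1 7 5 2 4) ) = 7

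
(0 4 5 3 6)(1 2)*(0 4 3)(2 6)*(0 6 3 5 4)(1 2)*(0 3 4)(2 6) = (0 5 2 6 3 1 4)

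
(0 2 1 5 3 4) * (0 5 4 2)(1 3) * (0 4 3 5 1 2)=(0 4 1 3)(2 5)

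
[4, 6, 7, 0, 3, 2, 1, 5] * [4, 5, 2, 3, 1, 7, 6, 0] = [1, 6, 0, 4, 3, 2, 5, 7]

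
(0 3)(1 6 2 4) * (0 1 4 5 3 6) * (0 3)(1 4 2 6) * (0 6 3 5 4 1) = (1 5 6 3)(2 4)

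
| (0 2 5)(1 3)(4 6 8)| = 6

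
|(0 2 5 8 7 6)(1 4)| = 6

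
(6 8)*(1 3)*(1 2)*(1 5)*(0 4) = (0 4)(1 3 2 5)(6 8)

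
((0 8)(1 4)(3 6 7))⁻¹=(0 8)(1 4)(3 7 6)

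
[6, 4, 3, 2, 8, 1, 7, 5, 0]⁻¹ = [8, 5, 3, 2, 1, 7, 0, 6, 4]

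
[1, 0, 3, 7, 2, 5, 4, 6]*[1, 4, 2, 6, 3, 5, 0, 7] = [4, 1, 6, 7, 2, 5, 3, 0]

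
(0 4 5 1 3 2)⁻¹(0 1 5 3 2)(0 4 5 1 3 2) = (0 4 3 1 2)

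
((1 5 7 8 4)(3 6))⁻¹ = (1 4 8 7 5)(3 6)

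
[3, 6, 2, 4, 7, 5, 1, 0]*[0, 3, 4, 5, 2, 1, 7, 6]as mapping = [0→5, 1→7, 2→4, 3→2, 4→6, 5→1, 6→3, 7→0]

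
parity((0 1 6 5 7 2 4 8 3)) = even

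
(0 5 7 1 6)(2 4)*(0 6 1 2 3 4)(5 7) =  (0 7 2)(3 4)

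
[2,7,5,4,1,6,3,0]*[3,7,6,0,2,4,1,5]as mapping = [0→6,1→5,2→4,3→2,4→7,5→1,6→0,7→3]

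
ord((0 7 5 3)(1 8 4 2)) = 4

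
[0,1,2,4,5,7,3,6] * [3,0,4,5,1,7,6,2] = [3,0,4,1,7,2,5,6]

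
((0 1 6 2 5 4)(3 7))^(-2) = (0 5 6)(1 4 2)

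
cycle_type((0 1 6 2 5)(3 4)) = 2.5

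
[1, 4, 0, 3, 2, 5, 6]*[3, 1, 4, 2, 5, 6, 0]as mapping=[0→1, 1→5, 2→3, 3→2, 4→4, 5→6, 6→0]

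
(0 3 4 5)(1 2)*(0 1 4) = (0 3)(1 2 4 5)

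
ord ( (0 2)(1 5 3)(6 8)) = 6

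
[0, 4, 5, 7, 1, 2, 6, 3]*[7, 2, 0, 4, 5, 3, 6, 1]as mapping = [0→7, 1→5, 2→3, 3→1, 4→2, 5→0, 6→6, 7→4]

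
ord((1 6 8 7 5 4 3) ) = 7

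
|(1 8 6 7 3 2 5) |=7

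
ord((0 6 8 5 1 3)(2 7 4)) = 6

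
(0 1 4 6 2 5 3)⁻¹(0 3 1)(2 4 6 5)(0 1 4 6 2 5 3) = (0 4 1)(2 3 5 6)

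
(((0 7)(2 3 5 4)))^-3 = (0 7)(2 3 5 4)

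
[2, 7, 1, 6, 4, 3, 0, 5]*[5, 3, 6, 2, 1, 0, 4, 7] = [6, 7, 3, 4, 1, 2, 5, 0]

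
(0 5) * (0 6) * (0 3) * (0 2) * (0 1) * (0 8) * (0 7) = (0 5 6 3 2 1 8 7)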